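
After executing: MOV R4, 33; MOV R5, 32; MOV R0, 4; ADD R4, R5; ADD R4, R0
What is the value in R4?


Register state trace:
  MOV R4, 33  → R4 = 33
  MOV R5, 32  → R5 = 32
  MOV R0, 4  → R0 = 4
  ADD R4, R5  → R4 = 33 + 32 = 65
  ADD R4, R0  → R4 = 65 + 4 = 69
Final: R4 = 69

69


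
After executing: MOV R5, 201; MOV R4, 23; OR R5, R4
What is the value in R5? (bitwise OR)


Register state trace:
  MOV R5, 201  → R5 = 201 (0b11001001)
  MOV R4, 23  → R4 = 23 (0b00010111)
  OR R5, R4   → R5 = 201 OR 23 = 223 (0b11011111)
Final: R5 = 223

223


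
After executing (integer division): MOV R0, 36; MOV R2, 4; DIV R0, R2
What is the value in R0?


Register state trace:
  MOV R0, 36  → R0 = 36
  MOV R2, 4  → R2 = 4
  DIV R0, R2  → R0 = 36 // 4 = 9
Final: R0 = 9

9


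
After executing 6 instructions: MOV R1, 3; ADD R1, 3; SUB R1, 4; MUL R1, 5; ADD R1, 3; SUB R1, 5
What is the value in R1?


Register state trace:
  MOV R1, 3  → R1 = 3
  ADD R1, 3  → R1 = 3 + 3 = 6
  SUB R1, 4  → R1 = 6 - 4 = 2
  MUL R1, 5  → R1 = 2 * 5 = 10
  ADD R1, 3  → R1 = 10 + 3 = 13
  SUB R1, 5  → R1 = 13 - 5 = 8
Final: R1 = 8

8


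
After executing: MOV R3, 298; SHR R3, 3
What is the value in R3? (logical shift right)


Register state trace:
  MOV R3, 298  → R3 = 298
  SHR R3, 3  → R3 = 298 >> 3 = 298 // 2^3 = 37
Final: R3 = 37

37


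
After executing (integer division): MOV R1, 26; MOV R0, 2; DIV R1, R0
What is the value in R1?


Register state trace:
  MOV R1, 26  → R1 = 26
  MOV R0, 2  → R0 = 2
  DIV R1, R0  → R1 = 26 // 2 = 13
Final: R1 = 13

13


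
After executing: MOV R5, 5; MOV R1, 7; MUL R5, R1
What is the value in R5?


Register state trace:
  MOV R5, 5  → R5 = 5
  MOV R1, 7  → R1 = 7
  MUL R5, R1  → R5 = 5 * 7 = 35
Final: R5 = 35

35


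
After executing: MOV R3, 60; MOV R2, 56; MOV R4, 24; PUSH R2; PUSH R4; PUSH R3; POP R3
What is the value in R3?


Stack trace (top is rightmost):
  MOV R3, 60  → R3 = 60
  MOV R2, 56  → R2 = 56
  MOV R4, 24  → R4 = 24
  PUSH R2  → stack: [56]
  PUSH R4  → stack: [56, 24]
  PUSH R3  → stack: [56, 24, 60]
  POP R3  → R3 = 60, stack: [56, 24]
Final: R3 = 60

60


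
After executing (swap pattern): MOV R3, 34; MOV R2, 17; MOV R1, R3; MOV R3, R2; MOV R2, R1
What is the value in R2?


Register state trace (swap pattern):
  MOV R3, 34  → R3 = 34
  MOV R2, 17  → R2 = 17
  MOV R1, R3  → R1 = 34  (save R3)
  MOV R3, R2  → R3 = 17  (R3 gets R2's value)
  MOV R2, R1  → R2 = 34  (R2 gets saved value)
Final: R2 = 34

34


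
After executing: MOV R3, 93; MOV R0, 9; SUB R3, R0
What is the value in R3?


Register state trace:
  MOV R3, 93  → R3 = 93
  MOV R0, 9  → R0 = 9
  SUB R3, R0  → R3 = 93 - 9 = 84
Final: R3 = 84

84


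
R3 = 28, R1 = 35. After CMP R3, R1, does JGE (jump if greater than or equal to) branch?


Trace:
  R3 = 28, R1 = 35
  CMP R3, R1  → compares 28 vs 35
  JGE checks: is 28 greater than or equal to 35?
  28 < 35, so condition is false
Branch taken: No

No


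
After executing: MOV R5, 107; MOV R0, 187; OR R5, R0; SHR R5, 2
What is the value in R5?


Register state trace:
  MOV R5, 107  → R5 = 107 (0b01101011)
  MOV R0, 187  → R0 = 187 (0b10111011)
  OR R5, R0  → R5 = 107 OR 187 = 251 (0b11111011)
  SHR R5, 2  → R5 = 251 >> 2 = 62
Final: R5 = 62

62


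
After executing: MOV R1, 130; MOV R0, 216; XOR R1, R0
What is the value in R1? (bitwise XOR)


Register state trace:
  MOV R1, 130  → R1 = 130 (0b10000010)
  MOV R0, 216  → R0 = 216 (0b11011000)
  XOR R1, R0  → R1 = 130 XOR 216 = 90 (0b01011010)
Final: R1 = 90

90


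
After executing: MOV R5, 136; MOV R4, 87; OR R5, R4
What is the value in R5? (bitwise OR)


Register state trace:
  MOV R5, 136  → R5 = 136 (0b10001000)
  MOV R4, 87  → R4 = 87 (0b01010111)
  OR R5, R4   → R5 = 136 OR 87 = 223 (0b11011111)
Final: R5 = 223

223


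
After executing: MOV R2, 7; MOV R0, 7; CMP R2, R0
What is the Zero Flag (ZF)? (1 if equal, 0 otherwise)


Register state trace:
  MOV R2, 7  → R2 = 7
  MOV R0, 7  → R0 = 7
  CMP R2, R0  → computes 7 - 7 = 0
  Result is zero, so values are equal
ZF = 1

1


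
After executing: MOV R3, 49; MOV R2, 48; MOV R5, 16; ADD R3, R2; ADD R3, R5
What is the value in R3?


Register state trace:
  MOV R3, 49  → R3 = 49
  MOV R2, 48  → R2 = 48
  MOV R5, 16  → R5 = 16
  ADD R3, R2  → R3 = 49 + 48 = 97
  ADD R3, R5  → R3 = 97 + 16 = 113
Final: R3 = 113

113


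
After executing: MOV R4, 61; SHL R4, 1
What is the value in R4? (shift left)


Register state trace:
  MOV R4, 61  → R4 = 61
  SHL R4, 1  → R4 = 61 << 1 = 61 * 2^1 = 122
Final: R4 = 122

122


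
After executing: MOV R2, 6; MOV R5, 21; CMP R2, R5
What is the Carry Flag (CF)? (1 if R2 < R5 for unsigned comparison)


Register state trace:
  MOV R2, 6  → R2 = 6
  MOV R5, 21  → R5 = 21
  CMP R2, R5  → unsigned 6 - 21: borrow occurs
  6 < 21, so CF = 1
CF = 1

1


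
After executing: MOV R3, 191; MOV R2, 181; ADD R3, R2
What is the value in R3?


Register state trace:
  MOV R3, 191  → R3 = 191
  MOV R2, 181  → R2 = 181
  ADD R3, R2  → R3 = 191 + 181 = 372
Final: R3 = 372

372


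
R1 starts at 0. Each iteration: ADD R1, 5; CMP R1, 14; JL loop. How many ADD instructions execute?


Loop trace (R1 starts at 0, target 14, step 5):
  ADD #1: R1 = 0 + 5 = 5  → 5 < 14, loop
  ADD #2: R1 = 5 + 5 = 10  → 10 < 14, loop
  ADD #3: R1 = 10 + 5 = 15  → 15 >= 14, exit
Total ADD instructions: 3

3


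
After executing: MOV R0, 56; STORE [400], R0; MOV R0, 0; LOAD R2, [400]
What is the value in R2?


Register and memory trace:
  MOV R0, 56  → R0 = 56
  STORE [400], R0  → mem[400] = 56
  MOV R0, 0  → R0 = 0
  LOAD R2, [400]  → R2 = mem[400] = 56
Final: R2 = 56

56


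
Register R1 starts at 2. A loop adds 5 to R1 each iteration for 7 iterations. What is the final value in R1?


Starting value: R1 = 2
  Iter 1: R1 = 2 + 5 = 7
  Iter 2: R1 = 7 + 5 = 12
  Iter 3: R1 = 12 + 5 = 17
  Iter 4: R1 = 17 + 5 = 22
  Iter 5: R1 = 22 + 5 = 27
  Iter 6: R1 = 27 + 5 = 32
  Iter 7: R1 = 32 + 5 = 37
Final: R1 = 37

37


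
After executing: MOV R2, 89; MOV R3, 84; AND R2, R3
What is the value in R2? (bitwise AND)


Register state trace:
  MOV R2, 89  → R2 = 89 (0b01011001)
  MOV R3, 84  → R3 = 84 (0b01010100)
  AND R2, R3  → R2 = 89 AND 84 = 80 (0b01010000)
Final: R2 = 80

80


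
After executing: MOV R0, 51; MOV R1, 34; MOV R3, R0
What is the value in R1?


Register state trace:
  MOV R0, 51  → R0 = 51
  MOV R1, 34  → R1 = 34
  MOV R3, R0  → R3 = 51
Final: R1 = 34

34


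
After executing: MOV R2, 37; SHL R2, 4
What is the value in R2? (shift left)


Register state trace:
  MOV R2, 37  → R2 = 37
  SHL R2, 4  → R2 = 37 << 4 = 37 * 2^4 = 592
Final: R2 = 592

592


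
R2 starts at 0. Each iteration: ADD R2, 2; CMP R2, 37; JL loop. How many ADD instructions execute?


Loop trace (R2 starts at 0, target 37, step 2):
  ADD #1: R2 = 0 + 2 = 2  → 2 < 37, loop
  ADD #2: R2 = 2 + 2 = 4  → 4 < 37, loop
  ADD #3: R2 = 4 + 2 = 6  → 6 < 37, loop
  ADD #4: R2 = 6 + 2 = 8  → 8 < 37, loop
  ADD #5: R2 = 8 + 2 = 10  → 10 < 37, loop
  ADD #6: R2 = 10 + 2 = 12  → 12 < 37, loop
  ADD #7: R2 = 12 + 2 = 14  → 14 < 37, loop
  ADD #8: R2 = 14 + 2 = 16  → 16 < 37, loop
  ADD #9: R2 = 16 + 2 = 18  → 18 < 37, loop
  ADD #10: R2 = 18 + 2 = 20  → 20 < 37, loop
  ADD #11: R2 = 20 + 2 = 22  → 22 < 37, loop
  ADD #12: R2 = 22 + 2 = 24  → 24 < 37, loop
  ADD #13: R2 = 24 + 2 = 26  → 26 < 37, loop
  ADD #14: R2 = 26 + 2 = 28  → 28 < 37, loop
  ADD #15: R2 = 28 + 2 = 30  → 30 < 37, loop
  ADD #16: R2 = 30 + 2 = 32  → 32 < 37, loop
  ADD #17: R2 = 32 + 2 = 34  → 34 < 37, loop
  ADD #18: R2 = 34 + 2 = 36  → 36 < 37, loop
  ADD #19: R2 = 36 + 2 = 38  → 38 >= 37, exit
Total ADD instructions: 19

19


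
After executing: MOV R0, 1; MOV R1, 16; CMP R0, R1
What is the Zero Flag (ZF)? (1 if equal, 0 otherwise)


Register state trace:
  MOV R0, 1  → R0 = 1
  MOV R1, 16  → R1 = 16
  CMP R0, R1  → computes 1 - 16 = -15
  Result is nonzero, so values are not equal
ZF = 0

0


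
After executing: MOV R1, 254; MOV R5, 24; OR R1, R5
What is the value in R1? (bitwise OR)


Register state trace:
  MOV R1, 254  → R1 = 254 (0b11111110)
  MOV R5, 24  → R5 = 24 (0b00011000)
  OR R1, R5   → R1 = 254 OR 24 = 254 (0b11111110)
Final: R1 = 254

254


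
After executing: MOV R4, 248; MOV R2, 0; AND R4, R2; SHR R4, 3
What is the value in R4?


Register state trace:
  MOV R4, 248  → R4 = 248 (0b11111000)
  MOV R2, 0  → R2 = 0 (0b00000000)
  AND R4, R2  → R4 = 248 AND 0 = 0 (0b00000000)
  SHR R4, 3  → R4 = 0 >> 3 = 0
Final: R4 = 0

0


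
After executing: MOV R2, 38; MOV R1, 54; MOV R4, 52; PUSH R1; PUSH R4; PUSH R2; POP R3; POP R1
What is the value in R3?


Stack trace (top is rightmost):
  MOV R2, 38  → R2 = 38
  MOV R1, 54  → R1 = 54
  MOV R4, 52  → R4 = 52
  PUSH R1  → stack: [54]
  PUSH R4  → stack: [54, 52]
  PUSH R2  → stack: [54, 52, 38]
  POP R3  → R3 = 38, stack: [54, 52]
  POP R1  → R1 = 52, stack: [54]
Final: R3 = 38

38


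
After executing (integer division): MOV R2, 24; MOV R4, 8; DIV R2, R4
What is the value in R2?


Register state trace:
  MOV R2, 24  → R2 = 24
  MOV R4, 8  → R4 = 8
  DIV R2, R4  → R2 = 24 // 8 = 3
Final: R2 = 3

3


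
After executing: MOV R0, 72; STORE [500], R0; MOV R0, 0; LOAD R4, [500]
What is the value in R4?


Register and memory trace:
  MOV R0, 72  → R0 = 72
  STORE [500], R0  → mem[500] = 72
  MOV R0, 0  → R0 = 0
  LOAD R4, [500]  → R4 = mem[500] = 72
Final: R4 = 72

72


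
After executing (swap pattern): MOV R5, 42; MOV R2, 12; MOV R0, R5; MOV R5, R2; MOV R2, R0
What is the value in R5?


Register state trace (swap pattern):
  MOV R5, 42  → R5 = 42
  MOV R2, 12  → R2 = 12
  MOV R0, R5  → R0 = 42  (save R5)
  MOV R5, R2  → R5 = 12  (R5 gets R2's value)
  MOV R2, R0  → R2 = 42  (R2 gets saved value)
Final: R5 = 12

12


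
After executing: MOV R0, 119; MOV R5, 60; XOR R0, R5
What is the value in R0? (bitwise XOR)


Register state trace:
  MOV R0, 119  → R0 = 119 (0b01110111)
  MOV R5, 60  → R5 = 60 (0b00111100)
  XOR R0, R5  → R0 = 119 XOR 60 = 75 (0b01001011)
Final: R0 = 75

75


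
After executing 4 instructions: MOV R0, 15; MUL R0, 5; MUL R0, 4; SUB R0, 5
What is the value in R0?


Register state trace:
  MOV R0, 15  → R0 = 15
  MUL R0, 5  → R0 = 15 * 5 = 75
  MUL R0, 4  → R0 = 75 * 4 = 300
  SUB R0, 5  → R0 = 300 - 5 = 295
Final: R0 = 295

295


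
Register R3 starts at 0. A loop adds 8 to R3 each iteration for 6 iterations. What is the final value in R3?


Starting value: R3 = 0
  Iter 1: R3 = 0 + 8 = 8
  Iter 2: R3 = 8 + 8 = 16
  Iter 3: R3 = 16 + 8 = 24
  Iter 4: R3 = 24 + 8 = 32
  Iter 5: R3 = 32 + 8 = 40
  Iter 6: R3 = 40 + 8 = 48
Final: R3 = 48

48


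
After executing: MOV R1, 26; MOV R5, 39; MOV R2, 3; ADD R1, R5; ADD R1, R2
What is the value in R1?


Register state trace:
  MOV R1, 26  → R1 = 26
  MOV R5, 39  → R5 = 39
  MOV R2, 3  → R2 = 3
  ADD R1, R5  → R1 = 26 + 39 = 65
  ADD R1, R2  → R1 = 65 + 3 = 68
Final: R1 = 68

68


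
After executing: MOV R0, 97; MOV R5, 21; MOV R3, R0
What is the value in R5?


Register state trace:
  MOV R0, 97  → R0 = 97
  MOV R5, 21  → R5 = 21
  MOV R3, R0  → R3 = 97
Final: R5 = 21

21


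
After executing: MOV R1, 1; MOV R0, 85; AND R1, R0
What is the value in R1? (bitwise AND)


Register state trace:
  MOV R1, 1  → R1 = 1 (0b00000001)
  MOV R0, 85  → R0 = 85 (0b01010101)
  AND R1, R0  → R1 = 1 AND 85 = 1 (0b00000001)
Final: R1 = 1

1


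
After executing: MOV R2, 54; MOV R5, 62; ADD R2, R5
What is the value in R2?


Register state trace:
  MOV R2, 54  → R2 = 54
  MOV R5, 62  → R5 = 62
  ADD R2, R5  → R2 = 54 + 62 = 116
Final: R2 = 116

116


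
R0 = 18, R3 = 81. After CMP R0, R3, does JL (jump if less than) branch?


Trace:
  R0 = 18, R3 = 81
  CMP R0, R3  → compares 18 vs 81
  JL checks: is 18 less than 81?
  18 < 81, so condition is true
Branch taken: Yes

Yes


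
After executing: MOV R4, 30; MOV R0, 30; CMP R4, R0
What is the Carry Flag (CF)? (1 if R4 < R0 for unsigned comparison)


Register state trace:
  MOV R4, 30  → R4 = 30
  MOV R0, 30  → R0 = 30
  CMP R4, R0  → unsigned 30 - 30: no borrow
  30 >= 30, so CF = 0
CF = 0

0


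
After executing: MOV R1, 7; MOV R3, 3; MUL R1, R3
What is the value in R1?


Register state trace:
  MOV R1, 7  → R1 = 7
  MOV R3, 3  → R3 = 3
  MUL R1, R3  → R1 = 7 * 3 = 21
Final: R1 = 21

21


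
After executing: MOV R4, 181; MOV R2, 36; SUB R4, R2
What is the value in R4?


Register state trace:
  MOV R4, 181  → R4 = 181
  MOV R2, 36  → R2 = 36
  SUB R4, R2  → R4 = 181 - 36 = 145
Final: R4 = 145

145


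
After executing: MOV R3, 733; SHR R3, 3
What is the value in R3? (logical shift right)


Register state trace:
  MOV R3, 733  → R3 = 733
  SHR R3, 3  → R3 = 733 >> 3 = 733 // 2^3 = 91
Final: R3 = 91

91


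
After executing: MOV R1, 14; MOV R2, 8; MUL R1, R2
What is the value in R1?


Register state trace:
  MOV R1, 14  → R1 = 14
  MOV R2, 8  → R2 = 8
  MUL R1, R2  → R1 = 14 * 8 = 112
Final: R1 = 112

112


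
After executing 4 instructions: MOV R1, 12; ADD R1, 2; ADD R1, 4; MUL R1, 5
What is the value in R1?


Register state trace:
  MOV R1, 12  → R1 = 12
  ADD R1, 2  → R1 = 12 + 2 = 14
  ADD R1, 4  → R1 = 14 + 4 = 18
  MUL R1, 5  → R1 = 18 * 5 = 90
Final: R1 = 90

90


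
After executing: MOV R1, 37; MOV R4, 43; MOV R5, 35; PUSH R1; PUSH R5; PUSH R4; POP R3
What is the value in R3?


Stack trace (top is rightmost):
  MOV R1, 37  → R1 = 37
  MOV R4, 43  → R4 = 43
  MOV R5, 35  → R5 = 35
  PUSH R1  → stack: [37]
  PUSH R5  → stack: [37, 35]
  PUSH R4  → stack: [37, 35, 43]
  POP R3  → R3 = 43, stack: [37, 35]
Final: R3 = 43

43


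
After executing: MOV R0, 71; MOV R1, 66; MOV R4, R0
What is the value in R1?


Register state trace:
  MOV R0, 71  → R0 = 71
  MOV R1, 66  → R1 = 66
  MOV R4, R0  → R4 = 71
Final: R1 = 66

66


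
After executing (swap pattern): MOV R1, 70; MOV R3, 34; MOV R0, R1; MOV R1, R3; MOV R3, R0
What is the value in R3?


Register state trace (swap pattern):
  MOV R1, 70  → R1 = 70
  MOV R3, 34  → R3 = 34
  MOV R0, R1  → R0 = 70  (save R1)
  MOV R1, R3  → R1 = 34  (R1 gets R3's value)
  MOV R3, R0  → R3 = 70  (R3 gets saved value)
Final: R3 = 70

70


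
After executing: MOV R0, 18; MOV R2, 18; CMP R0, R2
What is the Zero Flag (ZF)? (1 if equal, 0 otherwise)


Register state trace:
  MOV R0, 18  → R0 = 18
  MOV R2, 18  → R2 = 18
  CMP R0, R2  → computes 18 - 18 = 0
  Result is zero, so values are equal
ZF = 1

1


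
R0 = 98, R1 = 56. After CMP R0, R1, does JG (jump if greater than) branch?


Trace:
  R0 = 98, R1 = 56
  CMP R0, R1  → compares 98 vs 56
  JG checks: is 98 greater than 56?
  98 > 56, so condition is true
Branch taken: Yes

Yes


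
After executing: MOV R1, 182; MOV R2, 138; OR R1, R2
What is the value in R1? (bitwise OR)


Register state trace:
  MOV R1, 182  → R1 = 182 (0b10110110)
  MOV R2, 138  → R2 = 138 (0b10001010)
  OR R1, R2   → R1 = 182 OR 138 = 190 (0b10111110)
Final: R1 = 190

190


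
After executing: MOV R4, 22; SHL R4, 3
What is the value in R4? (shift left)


Register state trace:
  MOV R4, 22  → R4 = 22
  SHL R4, 3  → R4 = 22 << 3 = 22 * 2^3 = 176
Final: R4 = 176

176


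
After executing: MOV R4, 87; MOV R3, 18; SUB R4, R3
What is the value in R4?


Register state trace:
  MOV R4, 87  → R4 = 87
  MOV R3, 18  → R3 = 18
  SUB R4, R3  → R4 = 87 - 18 = 69
Final: R4 = 69

69


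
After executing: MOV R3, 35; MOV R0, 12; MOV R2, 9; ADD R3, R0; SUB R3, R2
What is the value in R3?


Register state trace:
  MOV R3, 35  → R3 = 35
  MOV R0, 12  → R0 = 12
  MOV R2, 9  → R2 = 9
  ADD R3, R0  → R3 = 35 + 12 = 47
  SUB R3, R2  → R3 = 47 - 9 = 38
Final: R3 = 38

38


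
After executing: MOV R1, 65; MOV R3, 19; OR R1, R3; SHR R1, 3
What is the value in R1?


Register state trace:
  MOV R1, 65  → R1 = 65 (0b01000001)
  MOV R3, 19  → R3 = 19 (0b00010011)
  OR R1, R3  → R1 = 65 OR 19 = 83 (0b01010011)
  SHR R1, 3  → R1 = 83 >> 3 = 10
Final: R1 = 10

10


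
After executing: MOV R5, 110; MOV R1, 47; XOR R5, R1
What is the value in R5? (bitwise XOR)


Register state trace:
  MOV R5, 110  → R5 = 110 (0b01101110)
  MOV R1, 47  → R1 = 47 (0b00101111)
  XOR R5, R1  → R5 = 110 XOR 47 = 65 (0b01000001)
Final: R5 = 65

65


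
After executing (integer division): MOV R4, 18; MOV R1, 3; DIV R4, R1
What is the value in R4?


Register state trace:
  MOV R4, 18  → R4 = 18
  MOV R1, 3  → R1 = 3
  DIV R4, R1  → R4 = 18 // 3 = 6
Final: R4 = 6

6


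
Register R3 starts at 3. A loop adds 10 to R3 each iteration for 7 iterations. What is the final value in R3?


Starting value: R3 = 3
  Iter 1: R3 = 3 + 10 = 13
  Iter 2: R3 = 13 + 10 = 23
  Iter 3: R3 = 23 + 10 = 33
  Iter 4: R3 = 33 + 10 = 43
  Iter 5: R3 = 43 + 10 = 53
  Iter 6: R3 = 53 + 10 = 63
  Iter 7: R3 = 63 + 10 = 73
Final: R3 = 73

73


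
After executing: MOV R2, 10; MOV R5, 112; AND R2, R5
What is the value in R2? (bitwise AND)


Register state trace:
  MOV R2, 10  → R2 = 10 (0b00001010)
  MOV R5, 112  → R5 = 112 (0b01110000)
  AND R2, R5  → R2 = 10 AND 112 = 0 (0b00000000)
Final: R2 = 0

0


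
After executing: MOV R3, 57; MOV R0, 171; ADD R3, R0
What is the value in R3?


Register state trace:
  MOV R3, 57  → R3 = 57
  MOV R0, 171  → R0 = 171
  ADD R3, R0  → R3 = 57 + 171 = 228
Final: R3 = 228

228


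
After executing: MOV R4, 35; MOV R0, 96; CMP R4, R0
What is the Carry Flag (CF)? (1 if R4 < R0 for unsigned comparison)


Register state trace:
  MOV R4, 35  → R4 = 35
  MOV R0, 96  → R0 = 96
  CMP R4, R0  → unsigned 35 - 96: borrow occurs
  35 < 96, so CF = 1
CF = 1

1


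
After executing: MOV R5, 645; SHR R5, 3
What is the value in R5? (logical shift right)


Register state trace:
  MOV R5, 645  → R5 = 645
  SHR R5, 3  → R5 = 645 >> 3 = 645 // 2^3 = 80
Final: R5 = 80

80


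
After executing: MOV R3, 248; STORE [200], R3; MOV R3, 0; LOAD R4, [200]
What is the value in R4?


Register and memory trace:
  MOV R3, 248  → R3 = 248
  STORE [200], R3  → mem[200] = 248
  MOV R3, 0  → R3 = 0
  LOAD R4, [200]  → R4 = mem[200] = 248
Final: R4 = 248

248


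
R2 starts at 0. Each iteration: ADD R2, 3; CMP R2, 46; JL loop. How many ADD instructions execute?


Loop trace (R2 starts at 0, target 46, step 3):
  ADD #1: R2 = 0 + 3 = 3  → 3 < 46, loop
  ADD #2: R2 = 3 + 3 = 6  → 6 < 46, loop
  ADD #3: R2 = 6 + 3 = 9  → 9 < 46, loop
  ADD #4: R2 = 9 + 3 = 12  → 12 < 46, loop
  ADD #5: R2 = 12 + 3 = 15  → 15 < 46, loop
  ADD #6: R2 = 15 + 3 = 18  → 18 < 46, loop
  ADD #7: R2 = 18 + 3 = 21  → 21 < 46, loop
  ADD #8: R2 = 21 + 3 = 24  → 24 < 46, loop
  ADD #9: R2 = 24 + 3 = 27  → 27 < 46, loop
  ADD #10: R2 = 27 + 3 = 30  → 30 < 46, loop
  ADD #11: R2 = 30 + 3 = 33  → 33 < 46, loop
  ADD #12: R2 = 33 + 3 = 36  → 36 < 46, loop
  ADD #13: R2 = 36 + 3 = 39  → 39 < 46, loop
  ADD #14: R2 = 39 + 3 = 42  → 42 < 46, loop
  ADD #15: R2 = 42 + 3 = 45  → 45 < 46, loop
  ADD #16: R2 = 45 + 3 = 48  → 48 >= 46, exit
Total ADD instructions: 16

16


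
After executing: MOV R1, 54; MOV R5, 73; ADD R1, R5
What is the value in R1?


Register state trace:
  MOV R1, 54  → R1 = 54
  MOV R5, 73  → R5 = 73
  ADD R1, R5  → R1 = 54 + 73 = 127
Final: R1 = 127

127


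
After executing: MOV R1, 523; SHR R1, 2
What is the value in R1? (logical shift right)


Register state trace:
  MOV R1, 523  → R1 = 523
  SHR R1, 2  → R1 = 523 >> 2 = 523 // 2^2 = 130
Final: R1 = 130

130


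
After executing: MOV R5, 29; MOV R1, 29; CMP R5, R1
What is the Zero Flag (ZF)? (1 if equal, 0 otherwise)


Register state trace:
  MOV R5, 29  → R5 = 29
  MOV R1, 29  → R1 = 29
  CMP R5, R1  → computes 29 - 29 = 0
  Result is zero, so values are equal
ZF = 1

1


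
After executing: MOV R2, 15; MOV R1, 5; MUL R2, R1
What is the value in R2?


Register state trace:
  MOV R2, 15  → R2 = 15
  MOV R1, 5  → R1 = 5
  MUL R2, R1  → R2 = 15 * 5 = 75
Final: R2 = 75

75


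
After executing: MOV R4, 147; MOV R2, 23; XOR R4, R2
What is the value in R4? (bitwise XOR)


Register state trace:
  MOV R4, 147  → R4 = 147 (0b10010011)
  MOV R2, 23  → R2 = 23 (0b00010111)
  XOR R4, R2  → R4 = 147 XOR 23 = 132 (0b10000100)
Final: R4 = 132

132


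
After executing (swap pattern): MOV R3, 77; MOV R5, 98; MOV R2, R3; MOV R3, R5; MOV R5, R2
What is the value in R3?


Register state trace (swap pattern):
  MOV R3, 77  → R3 = 77
  MOV R5, 98  → R5 = 98
  MOV R2, R3  → R2 = 77  (save R3)
  MOV R3, R5  → R3 = 98  (R3 gets R5's value)
  MOV R5, R2  → R5 = 77  (R5 gets saved value)
Final: R3 = 98

98


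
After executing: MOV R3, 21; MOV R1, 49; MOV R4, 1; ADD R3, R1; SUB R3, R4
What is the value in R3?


Register state trace:
  MOV R3, 21  → R3 = 21
  MOV R1, 49  → R1 = 49
  MOV R4, 1  → R4 = 1
  ADD R3, R1  → R3 = 21 + 49 = 70
  SUB R3, R4  → R3 = 70 - 1 = 69
Final: R3 = 69

69


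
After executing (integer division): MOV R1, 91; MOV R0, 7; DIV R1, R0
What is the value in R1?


Register state trace:
  MOV R1, 91  → R1 = 91
  MOV R0, 7  → R0 = 7
  DIV R1, R0  → R1 = 91 // 7 = 13
Final: R1 = 13

13


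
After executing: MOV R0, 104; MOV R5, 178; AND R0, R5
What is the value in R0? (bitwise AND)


Register state trace:
  MOV R0, 104  → R0 = 104 (0b01101000)
  MOV R5, 178  → R5 = 178 (0b10110010)
  AND R0, R5  → R0 = 104 AND 178 = 32 (0b00100000)
Final: R0 = 32

32


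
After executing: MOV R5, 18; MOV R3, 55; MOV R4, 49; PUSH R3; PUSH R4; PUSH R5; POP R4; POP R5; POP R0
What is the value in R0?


Stack trace (top is rightmost):
  MOV R5, 18  → R5 = 18
  MOV R3, 55  → R3 = 55
  MOV R4, 49  → R4 = 49
  PUSH R3  → stack: [55]
  PUSH R4  → stack: [55, 49]
  PUSH R5  → stack: [55, 49, 18]
  POP R4  → R4 = 18, stack: [55, 49]
  POP R5  → R5 = 49, stack: [55]
  POP R0  → R0 = 55, stack: []
Final: R0 = 55

55


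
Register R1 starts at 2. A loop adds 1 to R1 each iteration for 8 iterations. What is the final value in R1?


Starting value: R1 = 2
  Iter 1: R1 = 2 + 1 = 3
  Iter 2: R1 = 3 + 1 = 4
  Iter 3: R1 = 4 + 1 = 5
  Iter 4: R1 = 5 + 1 = 6
  Iter 5: R1 = 6 + 1 = 7
  Iter 6: R1 = 7 + 1 = 8
  Iter 7: R1 = 8 + 1 = 9
  Iter 8: R1 = 9 + 1 = 10
Final: R1 = 10

10


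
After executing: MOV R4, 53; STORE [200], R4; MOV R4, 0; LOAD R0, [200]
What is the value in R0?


Register and memory trace:
  MOV R4, 53  → R4 = 53
  STORE [200], R4  → mem[200] = 53
  MOV R4, 0  → R4 = 0
  LOAD R0, [200]  → R0 = mem[200] = 53
Final: R0 = 53

53


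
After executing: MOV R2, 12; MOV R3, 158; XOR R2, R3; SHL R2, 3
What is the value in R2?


Register state trace:
  MOV R2, 12  → R2 = 12 (0b00001100)
  MOV R3, 158  → R3 = 158 (0b10011110)
  XOR R2, R3  → R2 = 12 XOR 158 = 146 (0b10010010)
  SHL R2, 3  → R2 = 146 << 3 = 1168
Final: R2 = 1168

1168


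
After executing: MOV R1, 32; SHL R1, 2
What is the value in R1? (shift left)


Register state trace:
  MOV R1, 32  → R1 = 32
  SHL R1, 2  → R1 = 32 << 2 = 32 * 2^2 = 128
Final: R1 = 128

128


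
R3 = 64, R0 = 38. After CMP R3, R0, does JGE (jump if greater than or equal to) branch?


Trace:
  R3 = 64, R0 = 38
  CMP R3, R0  → compares 64 vs 38
  JGE checks: is 64 greater than or equal to 38?
  64 > 38, so condition is true
Branch taken: Yes

Yes


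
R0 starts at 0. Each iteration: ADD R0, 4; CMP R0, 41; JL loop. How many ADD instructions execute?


Loop trace (R0 starts at 0, target 41, step 4):
  ADD #1: R0 = 0 + 4 = 4  → 4 < 41, loop
  ADD #2: R0 = 4 + 4 = 8  → 8 < 41, loop
  ADD #3: R0 = 8 + 4 = 12  → 12 < 41, loop
  ADD #4: R0 = 12 + 4 = 16  → 16 < 41, loop
  ADD #5: R0 = 16 + 4 = 20  → 20 < 41, loop
  ADD #6: R0 = 20 + 4 = 24  → 24 < 41, loop
  ADD #7: R0 = 24 + 4 = 28  → 28 < 41, loop
  ADD #8: R0 = 28 + 4 = 32  → 32 < 41, loop
  ADD #9: R0 = 32 + 4 = 36  → 36 < 41, loop
  ADD #10: R0 = 36 + 4 = 40  → 40 < 41, loop
  ADD #11: R0 = 40 + 4 = 44  → 44 >= 41, exit
Total ADD instructions: 11

11


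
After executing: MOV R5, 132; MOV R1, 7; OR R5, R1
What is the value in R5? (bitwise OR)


Register state trace:
  MOV R5, 132  → R5 = 132 (0b10000100)
  MOV R1, 7  → R1 = 7 (0b00000111)
  OR R5, R1   → R5 = 132 OR 7 = 135 (0b10000111)
Final: R5 = 135

135


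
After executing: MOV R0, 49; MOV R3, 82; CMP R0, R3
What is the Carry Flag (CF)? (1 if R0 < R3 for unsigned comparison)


Register state trace:
  MOV R0, 49  → R0 = 49
  MOV R3, 82  → R3 = 82
  CMP R0, R3  → unsigned 49 - 82: borrow occurs
  49 < 82, so CF = 1
CF = 1

1


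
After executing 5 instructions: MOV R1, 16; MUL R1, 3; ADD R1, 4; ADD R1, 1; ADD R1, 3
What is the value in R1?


Register state trace:
  MOV R1, 16  → R1 = 16
  MUL R1, 3  → R1 = 16 * 3 = 48
  ADD R1, 4  → R1 = 48 + 4 = 52
  ADD R1, 1  → R1 = 52 + 1 = 53
  ADD R1, 3  → R1 = 53 + 3 = 56
Final: R1 = 56

56


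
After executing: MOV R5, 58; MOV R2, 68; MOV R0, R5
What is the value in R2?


Register state trace:
  MOV R5, 58  → R5 = 58
  MOV R2, 68  → R2 = 68
  MOV R0, R5  → R0 = 58
Final: R2 = 68

68


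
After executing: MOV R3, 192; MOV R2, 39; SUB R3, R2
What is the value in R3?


Register state trace:
  MOV R3, 192  → R3 = 192
  MOV R2, 39  → R2 = 39
  SUB R3, R2  → R3 = 192 - 39 = 153
Final: R3 = 153

153


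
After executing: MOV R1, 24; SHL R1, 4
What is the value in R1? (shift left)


Register state trace:
  MOV R1, 24  → R1 = 24
  SHL R1, 4  → R1 = 24 << 4 = 24 * 2^4 = 384
Final: R1 = 384

384


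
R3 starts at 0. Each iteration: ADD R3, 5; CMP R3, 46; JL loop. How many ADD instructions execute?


Loop trace (R3 starts at 0, target 46, step 5):
  ADD #1: R3 = 0 + 5 = 5  → 5 < 46, loop
  ADD #2: R3 = 5 + 5 = 10  → 10 < 46, loop
  ADD #3: R3 = 10 + 5 = 15  → 15 < 46, loop
  ADD #4: R3 = 15 + 5 = 20  → 20 < 46, loop
  ADD #5: R3 = 20 + 5 = 25  → 25 < 46, loop
  ADD #6: R3 = 25 + 5 = 30  → 30 < 46, loop
  ADD #7: R3 = 30 + 5 = 35  → 35 < 46, loop
  ADD #8: R3 = 35 + 5 = 40  → 40 < 46, loop
  ADD #9: R3 = 40 + 5 = 45  → 45 < 46, loop
  ADD #10: R3 = 45 + 5 = 50  → 50 >= 46, exit
Total ADD instructions: 10

10


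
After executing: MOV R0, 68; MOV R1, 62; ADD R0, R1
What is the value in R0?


Register state trace:
  MOV R0, 68  → R0 = 68
  MOV R1, 62  → R1 = 62
  ADD R0, R1  → R0 = 68 + 62 = 130
Final: R0 = 130

130


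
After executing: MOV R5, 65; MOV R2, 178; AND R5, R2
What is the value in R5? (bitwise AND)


Register state trace:
  MOV R5, 65  → R5 = 65 (0b01000001)
  MOV R2, 178  → R2 = 178 (0b10110010)
  AND R5, R2  → R5 = 65 AND 178 = 0 (0b00000000)
Final: R5 = 0

0


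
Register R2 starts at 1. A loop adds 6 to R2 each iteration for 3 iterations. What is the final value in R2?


Starting value: R2 = 1
  Iter 1: R2 = 1 + 6 = 7
  Iter 2: R2 = 7 + 6 = 13
  Iter 3: R2 = 13 + 6 = 19
Final: R2 = 19

19


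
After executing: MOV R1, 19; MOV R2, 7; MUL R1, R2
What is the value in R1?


Register state trace:
  MOV R1, 19  → R1 = 19
  MOV R2, 7  → R2 = 7
  MUL R1, R2  → R1 = 19 * 7 = 133
Final: R1 = 133

133


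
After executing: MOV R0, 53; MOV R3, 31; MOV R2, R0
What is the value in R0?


Register state trace:
  MOV R0, 53  → R0 = 53
  MOV R3, 31  → R3 = 31
  MOV R2, R0  → R2 = 53
Final: R0 = 53

53


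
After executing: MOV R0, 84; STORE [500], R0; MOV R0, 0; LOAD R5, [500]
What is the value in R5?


Register and memory trace:
  MOV R0, 84  → R0 = 84
  STORE [500], R0  → mem[500] = 84
  MOV R0, 0  → R0 = 0
  LOAD R5, [500]  → R5 = mem[500] = 84
Final: R5 = 84

84


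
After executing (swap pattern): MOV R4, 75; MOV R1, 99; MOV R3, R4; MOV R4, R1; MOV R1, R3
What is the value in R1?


Register state trace (swap pattern):
  MOV R4, 75  → R4 = 75
  MOV R1, 99  → R1 = 99
  MOV R3, R4  → R3 = 75  (save R4)
  MOV R4, R1  → R4 = 99  (R4 gets R1's value)
  MOV R1, R3  → R1 = 75  (R1 gets saved value)
Final: R1 = 75

75


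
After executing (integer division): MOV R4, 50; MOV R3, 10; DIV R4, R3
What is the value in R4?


Register state trace:
  MOV R4, 50  → R4 = 50
  MOV R3, 10  → R3 = 10
  DIV R4, R3  → R4 = 50 // 10 = 5
Final: R4 = 5

5


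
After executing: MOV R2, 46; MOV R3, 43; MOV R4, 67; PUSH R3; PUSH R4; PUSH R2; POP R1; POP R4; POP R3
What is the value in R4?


Stack trace (top is rightmost):
  MOV R2, 46  → R2 = 46
  MOV R3, 43  → R3 = 43
  MOV R4, 67  → R4 = 67
  PUSH R3  → stack: [43]
  PUSH R4  → stack: [43, 67]
  PUSH R2  → stack: [43, 67, 46]
  POP R1  → R1 = 46, stack: [43, 67]
  POP R4  → R4 = 67, stack: [43]
  POP R3  → R3 = 43, stack: []
Final: R4 = 67

67


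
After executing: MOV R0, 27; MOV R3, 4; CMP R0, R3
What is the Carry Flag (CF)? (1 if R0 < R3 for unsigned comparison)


Register state trace:
  MOV R0, 27  → R0 = 27
  MOV R3, 4  → R3 = 4
  CMP R0, R3  → unsigned 27 - 4: no borrow
  27 >= 4, so CF = 0
CF = 0

0


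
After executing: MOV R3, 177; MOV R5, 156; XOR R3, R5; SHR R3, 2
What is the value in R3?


Register state trace:
  MOV R3, 177  → R3 = 177 (0b10110001)
  MOV R5, 156  → R5 = 156 (0b10011100)
  XOR R3, R5  → R3 = 177 XOR 156 = 45 (0b00101101)
  SHR R3, 2  → R3 = 45 >> 2 = 11
Final: R3 = 11

11


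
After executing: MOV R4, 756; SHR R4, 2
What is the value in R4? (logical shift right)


Register state trace:
  MOV R4, 756  → R4 = 756
  SHR R4, 2  → R4 = 756 >> 2 = 756 // 2^2 = 189
Final: R4 = 189

189


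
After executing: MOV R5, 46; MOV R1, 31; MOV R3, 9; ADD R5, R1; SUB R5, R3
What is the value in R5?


Register state trace:
  MOV R5, 46  → R5 = 46
  MOV R1, 31  → R1 = 31
  MOV R3, 9  → R3 = 9
  ADD R5, R1  → R5 = 46 + 31 = 77
  SUB R5, R3  → R5 = 77 - 9 = 68
Final: R5 = 68

68


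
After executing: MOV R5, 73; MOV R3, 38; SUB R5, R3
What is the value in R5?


Register state trace:
  MOV R5, 73  → R5 = 73
  MOV R3, 38  → R3 = 38
  SUB R5, R3  → R5 = 73 - 38 = 35
Final: R5 = 35

35


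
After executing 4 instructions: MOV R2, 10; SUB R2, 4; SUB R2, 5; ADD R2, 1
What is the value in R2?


Register state trace:
  MOV R2, 10  → R2 = 10
  SUB R2, 4  → R2 = 10 - 4 = 6
  SUB R2, 5  → R2 = 6 - 5 = 1
  ADD R2, 1  → R2 = 1 + 1 = 2
Final: R2 = 2

2


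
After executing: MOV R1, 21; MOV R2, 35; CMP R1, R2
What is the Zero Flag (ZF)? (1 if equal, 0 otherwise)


Register state trace:
  MOV R1, 21  → R1 = 21
  MOV R2, 35  → R2 = 35
  CMP R1, R2  → computes 21 - 35 = -14
  Result is nonzero, so values are not equal
ZF = 0

0


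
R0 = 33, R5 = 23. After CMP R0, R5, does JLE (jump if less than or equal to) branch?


Trace:
  R0 = 33, R5 = 23
  CMP R0, R5  → compares 33 vs 23
  JLE checks: is 33 less than or equal to 23?
  33 > 23, so condition is false
Branch taken: No

No


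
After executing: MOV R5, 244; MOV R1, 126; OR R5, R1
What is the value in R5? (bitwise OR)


Register state trace:
  MOV R5, 244  → R5 = 244 (0b11110100)
  MOV R1, 126  → R1 = 126 (0b01111110)
  OR R5, R1   → R5 = 244 OR 126 = 254 (0b11111110)
Final: R5 = 254

254


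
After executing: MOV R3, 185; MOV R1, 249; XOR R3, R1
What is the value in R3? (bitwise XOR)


Register state trace:
  MOV R3, 185  → R3 = 185 (0b10111001)
  MOV R1, 249  → R1 = 249 (0b11111001)
  XOR R3, R1  → R3 = 185 XOR 249 = 64 (0b01000000)
Final: R3 = 64

64


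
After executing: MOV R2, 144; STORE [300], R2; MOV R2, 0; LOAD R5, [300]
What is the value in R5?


Register and memory trace:
  MOV R2, 144  → R2 = 144
  STORE [300], R2  → mem[300] = 144
  MOV R2, 0  → R2 = 0
  LOAD R5, [300]  → R5 = mem[300] = 144
Final: R5 = 144

144


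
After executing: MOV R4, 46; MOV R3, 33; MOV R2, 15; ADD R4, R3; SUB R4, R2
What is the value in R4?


Register state trace:
  MOV R4, 46  → R4 = 46
  MOV R3, 33  → R3 = 33
  MOV R2, 15  → R2 = 15
  ADD R4, R3  → R4 = 46 + 33 = 79
  SUB R4, R2  → R4 = 79 - 15 = 64
Final: R4 = 64

64


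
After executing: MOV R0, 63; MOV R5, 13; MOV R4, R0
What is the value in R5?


Register state trace:
  MOV R0, 63  → R0 = 63
  MOV R5, 13  → R5 = 13
  MOV R4, R0  → R4 = 63
Final: R5 = 13

13


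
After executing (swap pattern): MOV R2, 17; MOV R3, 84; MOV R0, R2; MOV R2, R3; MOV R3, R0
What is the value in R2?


Register state trace (swap pattern):
  MOV R2, 17  → R2 = 17
  MOV R3, 84  → R3 = 84
  MOV R0, R2  → R0 = 17  (save R2)
  MOV R2, R3  → R2 = 84  (R2 gets R3's value)
  MOV R3, R0  → R3 = 17  (R3 gets saved value)
Final: R2 = 84

84


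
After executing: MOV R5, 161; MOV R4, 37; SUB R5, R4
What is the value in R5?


Register state trace:
  MOV R5, 161  → R5 = 161
  MOV R4, 37  → R4 = 37
  SUB R5, R4  → R5 = 161 - 37 = 124
Final: R5 = 124

124


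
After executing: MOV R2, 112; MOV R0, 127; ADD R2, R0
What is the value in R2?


Register state trace:
  MOV R2, 112  → R2 = 112
  MOV R0, 127  → R0 = 127
  ADD R2, R0  → R2 = 112 + 127 = 239
Final: R2 = 239

239


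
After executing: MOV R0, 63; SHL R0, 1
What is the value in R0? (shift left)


Register state trace:
  MOV R0, 63  → R0 = 63
  SHL R0, 1  → R0 = 63 << 1 = 63 * 2^1 = 126
Final: R0 = 126

126


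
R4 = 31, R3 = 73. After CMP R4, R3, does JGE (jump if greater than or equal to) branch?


Trace:
  R4 = 31, R3 = 73
  CMP R4, R3  → compares 31 vs 73
  JGE checks: is 31 greater than or equal to 73?
  31 < 73, so condition is false
Branch taken: No

No


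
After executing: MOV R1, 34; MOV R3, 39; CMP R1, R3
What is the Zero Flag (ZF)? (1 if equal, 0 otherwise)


Register state trace:
  MOV R1, 34  → R1 = 34
  MOV R3, 39  → R3 = 39
  CMP R1, R3  → computes 34 - 39 = -5
  Result is nonzero, so values are not equal
ZF = 0

0


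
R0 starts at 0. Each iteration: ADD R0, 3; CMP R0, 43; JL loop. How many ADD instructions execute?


Loop trace (R0 starts at 0, target 43, step 3):
  ADD #1: R0 = 0 + 3 = 3  → 3 < 43, loop
  ADD #2: R0 = 3 + 3 = 6  → 6 < 43, loop
  ADD #3: R0 = 6 + 3 = 9  → 9 < 43, loop
  ADD #4: R0 = 9 + 3 = 12  → 12 < 43, loop
  ADD #5: R0 = 12 + 3 = 15  → 15 < 43, loop
  ADD #6: R0 = 15 + 3 = 18  → 18 < 43, loop
  ADD #7: R0 = 18 + 3 = 21  → 21 < 43, loop
  ADD #8: R0 = 21 + 3 = 24  → 24 < 43, loop
  ADD #9: R0 = 24 + 3 = 27  → 27 < 43, loop
  ADD #10: R0 = 27 + 3 = 30  → 30 < 43, loop
  ADD #11: R0 = 30 + 3 = 33  → 33 < 43, loop
  ADD #12: R0 = 33 + 3 = 36  → 36 < 43, loop
  ADD #13: R0 = 36 + 3 = 39  → 39 < 43, loop
  ADD #14: R0 = 39 + 3 = 42  → 42 < 43, loop
  ADD #15: R0 = 42 + 3 = 45  → 45 >= 43, exit
Total ADD instructions: 15

15


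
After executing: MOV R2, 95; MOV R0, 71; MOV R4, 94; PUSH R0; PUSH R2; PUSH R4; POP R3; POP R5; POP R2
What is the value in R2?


Stack trace (top is rightmost):
  MOV R2, 95  → R2 = 95
  MOV R0, 71  → R0 = 71
  MOV R4, 94  → R4 = 94
  PUSH R0  → stack: [71]
  PUSH R2  → stack: [71, 95]
  PUSH R4  → stack: [71, 95, 94]
  POP R3  → R3 = 94, stack: [71, 95]
  POP R5  → R5 = 95, stack: [71]
  POP R2  → R2 = 71, stack: []
Final: R2 = 71

71


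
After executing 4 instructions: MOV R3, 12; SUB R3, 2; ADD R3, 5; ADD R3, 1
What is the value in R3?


Register state trace:
  MOV R3, 12  → R3 = 12
  SUB R3, 2  → R3 = 12 - 2 = 10
  ADD R3, 5  → R3 = 10 + 5 = 15
  ADD R3, 1  → R3 = 15 + 1 = 16
Final: R3 = 16

16


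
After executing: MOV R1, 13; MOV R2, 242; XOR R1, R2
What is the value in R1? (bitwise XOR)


Register state trace:
  MOV R1, 13  → R1 = 13 (0b00001101)
  MOV R2, 242  → R2 = 242 (0b11110010)
  XOR R1, R2  → R1 = 13 XOR 242 = 255 (0b11111111)
Final: R1 = 255

255


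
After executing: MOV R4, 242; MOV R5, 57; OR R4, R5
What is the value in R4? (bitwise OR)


Register state trace:
  MOV R4, 242  → R4 = 242 (0b11110010)
  MOV R5, 57  → R5 = 57 (0b00111001)
  OR R4, R5   → R4 = 242 OR 57 = 251 (0b11111011)
Final: R4 = 251

251


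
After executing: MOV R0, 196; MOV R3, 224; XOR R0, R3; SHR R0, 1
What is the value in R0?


Register state trace:
  MOV R0, 196  → R0 = 196 (0b11000100)
  MOV R3, 224  → R3 = 224 (0b11100000)
  XOR R0, R3  → R0 = 196 XOR 224 = 36 (0b00100100)
  SHR R0, 1  → R0 = 36 >> 1 = 18
Final: R0 = 18

18


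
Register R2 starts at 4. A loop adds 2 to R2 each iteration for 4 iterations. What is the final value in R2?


Starting value: R2 = 4
  Iter 1: R2 = 4 + 2 = 6
  Iter 2: R2 = 6 + 2 = 8
  Iter 3: R2 = 8 + 2 = 10
  Iter 4: R2 = 10 + 2 = 12
Final: R2 = 12

12


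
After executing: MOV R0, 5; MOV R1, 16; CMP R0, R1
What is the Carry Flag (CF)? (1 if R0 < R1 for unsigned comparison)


Register state trace:
  MOV R0, 5  → R0 = 5
  MOV R1, 16  → R1 = 16
  CMP R0, R1  → unsigned 5 - 16: borrow occurs
  5 < 16, so CF = 1
CF = 1

1


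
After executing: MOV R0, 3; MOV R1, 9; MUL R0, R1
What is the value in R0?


Register state trace:
  MOV R0, 3  → R0 = 3
  MOV R1, 9  → R1 = 9
  MUL R0, R1  → R0 = 3 * 9 = 27
Final: R0 = 27

27


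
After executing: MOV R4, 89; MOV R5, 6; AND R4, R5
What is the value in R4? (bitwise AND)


Register state trace:
  MOV R4, 89  → R4 = 89 (0b01011001)
  MOV R5, 6  → R5 = 6 (0b00000110)
  AND R4, R5  → R4 = 89 AND 6 = 0 (0b00000000)
Final: R4 = 0

0


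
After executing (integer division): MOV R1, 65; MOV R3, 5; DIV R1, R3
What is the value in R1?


Register state trace:
  MOV R1, 65  → R1 = 65
  MOV R3, 5  → R3 = 5
  DIV R1, R3  → R1 = 65 // 5 = 13
Final: R1 = 13

13


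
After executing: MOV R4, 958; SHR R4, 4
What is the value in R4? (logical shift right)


Register state trace:
  MOV R4, 958  → R4 = 958
  SHR R4, 4  → R4 = 958 >> 4 = 958 // 2^4 = 59
Final: R4 = 59

59


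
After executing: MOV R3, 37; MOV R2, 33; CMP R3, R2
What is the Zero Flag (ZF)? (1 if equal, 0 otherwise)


Register state trace:
  MOV R3, 37  → R3 = 37
  MOV R2, 33  → R2 = 33
  CMP R3, R2  → computes 37 - 33 = 4
  Result is nonzero, so values are not equal
ZF = 0

0


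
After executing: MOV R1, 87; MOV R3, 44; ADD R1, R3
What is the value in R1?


Register state trace:
  MOV R1, 87  → R1 = 87
  MOV R3, 44  → R3 = 44
  ADD R1, R3  → R1 = 87 + 44 = 131
Final: R1 = 131

131


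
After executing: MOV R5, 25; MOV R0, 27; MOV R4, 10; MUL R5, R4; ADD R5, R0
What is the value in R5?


Register state trace:
  MOV R5, 25  → R5 = 25
  MOV R0, 27  → R0 = 27
  MOV R4, 10  → R4 = 10
  MUL R5, R4  → R5 = 25 * 10 = 250
  ADD R5, R0  → R5 = 250 + 27 = 277
Final: R5 = 277

277


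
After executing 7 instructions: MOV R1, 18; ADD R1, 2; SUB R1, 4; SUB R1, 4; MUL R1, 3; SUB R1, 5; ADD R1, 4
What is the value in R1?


Register state trace:
  MOV R1, 18  → R1 = 18
  ADD R1, 2  → R1 = 18 + 2 = 20
  SUB R1, 4  → R1 = 20 - 4 = 16
  SUB R1, 4  → R1 = 16 - 4 = 12
  MUL R1, 3  → R1 = 12 * 3 = 36
  SUB R1, 5  → R1 = 36 - 5 = 31
  ADD R1, 4  → R1 = 31 + 4 = 35
Final: R1 = 35

35


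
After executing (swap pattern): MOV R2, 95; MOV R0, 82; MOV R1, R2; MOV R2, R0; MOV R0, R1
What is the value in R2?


Register state trace (swap pattern):
  MOV R2, 95  → R2 = 95
  MOV R0, 82  → R0 = 82
  MOV R1, R2  → R1 = 95  (save R2)
  MOV R2, R0  → R2 = 82  (R2 gets R0's value)
  MOV R0, R1  → R0 = 95  (R0 gets saved value)
Final: R2 = 82

82


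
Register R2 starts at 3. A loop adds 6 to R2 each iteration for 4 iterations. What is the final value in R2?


Starting value: R2 = 3
  Iter 1: R2 = 3 + 6 = 9
  Iter 2: R2 = 9 + 6 = 15
  Iter 3: R2 = 15 + 6 = 21
  Iter 4: R2 = 21 + 6 = 27
Final: R2 = 27

27
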